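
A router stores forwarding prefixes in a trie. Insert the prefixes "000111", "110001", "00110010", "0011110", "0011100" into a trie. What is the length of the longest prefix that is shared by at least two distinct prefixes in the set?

5

The deepest shared node is where two words last agree before diverging.
"0011100" and "0011110" agree on "00111" (5 characters) before diverging; nothing deeper is shared.
Longest shared-prefix length: 5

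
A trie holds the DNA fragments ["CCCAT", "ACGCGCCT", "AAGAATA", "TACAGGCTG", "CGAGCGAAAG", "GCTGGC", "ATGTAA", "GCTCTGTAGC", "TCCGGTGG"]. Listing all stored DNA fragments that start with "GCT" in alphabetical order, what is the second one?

DFS of the "GCT" subtree visits, in order: "GCTCTGTAGC", "GCTGGC"
Position 2: GCTGGC

GCTGGC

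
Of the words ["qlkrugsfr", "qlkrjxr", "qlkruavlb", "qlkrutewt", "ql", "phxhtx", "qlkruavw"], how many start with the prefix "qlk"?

Traverse to the node for "qlk", then collect every word in that subtree.
Words under "qlk": qlkrjxr, qlkruavlb, qlkruavw, qlkrugsfr, qlkrutewt
Count: 5

5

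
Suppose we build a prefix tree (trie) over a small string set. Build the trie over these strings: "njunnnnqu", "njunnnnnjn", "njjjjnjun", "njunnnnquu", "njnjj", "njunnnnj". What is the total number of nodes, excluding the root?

Insert word by word; a character creates a node only if that edge doesn't already exist:
  "njunnnnqu" → 9 new (n, j, u, n, n, n, n, q, u)
  "njunnnnnjn" → prefix "njunnnn" already present; 3 new (n, j, n)
  "njjjjnjun" → prefix "nj" already present; 7 new (j, j, j, n, j, u, n)
  "njunnnnquu" → prefix "njunnnnqu" already present; 1 new (u)
  "njnjj" → prefix "nj" already present; 3 new (n, j, j)
  "njunnnnj" → prefix "njunnnn" already present; 1 new (j)
Total nodes = 9 + 3 + 7 + 1 + 3 + 1 = 24

24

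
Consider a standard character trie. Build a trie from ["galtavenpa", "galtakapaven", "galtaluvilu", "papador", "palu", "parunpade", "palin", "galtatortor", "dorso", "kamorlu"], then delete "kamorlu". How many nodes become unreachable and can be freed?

After clearing the end-marker at "kamorlu", prune upward until reaching a node still needed by another word.
No other word shares any prefix with "kamorlu", so all 7 of its nodes go.
Nodes removed: 7

7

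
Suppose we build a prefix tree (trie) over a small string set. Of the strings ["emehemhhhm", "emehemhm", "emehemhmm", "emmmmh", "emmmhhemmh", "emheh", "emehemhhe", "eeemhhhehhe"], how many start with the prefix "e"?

Traverse to the node for "e", then collect every word in that subtree.
Words under "e": eeemhhhehhe, emehemhhe, emehemhhhm, emehemhm, emehemhmm, emheh, emmmhhemmh, emmmmh
Count: 8

8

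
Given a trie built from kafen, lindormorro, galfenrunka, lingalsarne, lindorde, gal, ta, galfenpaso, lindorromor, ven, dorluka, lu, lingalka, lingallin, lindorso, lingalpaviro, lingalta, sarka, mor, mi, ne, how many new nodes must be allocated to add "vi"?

Walking "vi" from the root, the first 1 characters ("v") follow existing edges; "i" is the first miss.
New nodes needed: |"vi"| − 1 = 2 − 1 = 1.

1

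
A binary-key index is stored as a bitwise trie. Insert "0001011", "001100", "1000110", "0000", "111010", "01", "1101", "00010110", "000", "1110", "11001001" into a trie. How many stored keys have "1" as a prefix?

Walk to "1"; the words in its subtree are exactly those with that prefix.
Matches: "1000110", "11001001", "1101", "1110", "111010"
Count: 5

5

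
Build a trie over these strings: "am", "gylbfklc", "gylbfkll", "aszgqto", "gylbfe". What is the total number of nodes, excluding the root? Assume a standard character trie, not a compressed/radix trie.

18

Trace insertions, counting only characters that open a new branch:
  "am" → 2 new (a, m)
  "gylbfklc" → 8 new (g, y, l, b, f, k, l, c)
  "gylbfkll" → prefix "gylbfkl" already present; 1 new (l)
  "aszgqto" → prefix "a" already present; 6 new (s, z, g, q, t, o)
  "gylbfe" → prefix "gylbf" already present; 1 new (e)
Total nodes = 2 + 8 + 1 + 6 + 1 = 18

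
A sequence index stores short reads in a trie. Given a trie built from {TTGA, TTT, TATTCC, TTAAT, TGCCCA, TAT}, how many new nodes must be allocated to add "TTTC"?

1

Walking "TTTC" from the root, the first 3 characters ("TTT") follow existing edges; "C" is the first miss.
So 4 − 3 = 1 new nodes.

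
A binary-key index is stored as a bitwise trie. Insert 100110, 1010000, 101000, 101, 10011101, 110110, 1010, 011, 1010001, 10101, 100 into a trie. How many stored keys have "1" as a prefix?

10

Walk to "1"; the words in its subtree are exactly those with that prefix.
Matches: "100", "100110", "10011101", "101", "1010", "101000", "1010000", "1010001", "10101", "110110"
Count: 10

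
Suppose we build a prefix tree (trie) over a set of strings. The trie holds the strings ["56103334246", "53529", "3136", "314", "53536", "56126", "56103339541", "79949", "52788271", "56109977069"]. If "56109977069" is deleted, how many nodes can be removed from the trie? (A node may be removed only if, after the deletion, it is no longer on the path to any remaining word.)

7

After clearing the end-marker at "56109977069", prune upward until reaching a node still needed by another word.
The suffix "9977069" (7 nodes) is used only by "56109977069"; the node for "5610" still has the child "3", so pruning stops there.
Nodes removed: 7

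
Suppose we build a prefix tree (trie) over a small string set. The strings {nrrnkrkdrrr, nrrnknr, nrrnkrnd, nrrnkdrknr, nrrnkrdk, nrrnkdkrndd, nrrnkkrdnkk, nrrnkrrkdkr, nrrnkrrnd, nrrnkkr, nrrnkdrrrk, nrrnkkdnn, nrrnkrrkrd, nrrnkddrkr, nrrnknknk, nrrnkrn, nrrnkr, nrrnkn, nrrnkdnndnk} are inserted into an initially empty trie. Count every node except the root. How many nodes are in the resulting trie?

60

Insert word by word; a character creates a node only if that edge doesn't already exist:
  "nrrnkrkdrrr" → 11 new (n, r, r, n, k, r, k, d, r, r, r)
  "nrrnknr" → prefix "nrrnk" already present; 2 new (n, r)
  "nrrnkrnd" → prefix "nrrnkr" already present; 2 new (n, d)
  "nrrnkdrknr" → prefix "nrrnk" already present; 5 new (d, r, k, n, r)
  "nrrnkrdk" → prefix "nrrnkr" already present; 2 new (d, k)
  "nrrnkdkrndd" → prefix "nrrnkd" already present; 5 new (k, r, n, d, d)
  "nrrnkkrdnkk" → prefix "nrrnk" already present; 6 new (k, r, d, n, k, k)
  "nrrnkrrkdkr" → prefix "nrrnkr" already present; 5 new (r, k, d, k, r)
  "nrrnkrrnd" → prefix "nrrnkrr" already present; 2 new (n, d)
  "nrrnkkr" → prefix "nrrnkkr" already present; 0 new (none)
  "nrrnkdrrrk" → prefix "nrrnkdr" already present; 3 new (r, r, k)
  "nrrnkkdnn" → prefix "nrrnkk" already present; 3 new (d, n, n)
  "nrrnkrrkrd" → prefix "nrrnkrrk" already present; 2 new (r, d)
  "nrrnkddrkr" → prefix "nrrnkd" already present; 4 new (d, r, k, r)
  "nrrnknknk" → prefix "nrrnkn" already present; 3 new (k, n, k)
  "nrrnkrn" → prefix "nrrnkrn" already present; 0 new (none)
  "nrrnkr" → prefix "nrrnkr" already present; 0 new (none)
  "nrrnkn" → prefix "nrrnkn" already present; 0 new (none)
  "nrrnkdnndnk" → prefix "nrrnkd" already present; 5 new (n, n, d, n, k)
Total nodes = 11 + 2 + 2 + 5 + 2 + 5 + 6 + 5 + 2 + 0 + 3 + 3 + 2 + 4 + 3 + 0 + 0 + 0 + 5 = 60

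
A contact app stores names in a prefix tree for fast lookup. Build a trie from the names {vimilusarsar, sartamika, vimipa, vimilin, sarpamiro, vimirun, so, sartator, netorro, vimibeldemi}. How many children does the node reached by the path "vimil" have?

2

Walk "vimil" from the root, arriving at one node.
Distinct next characters after "vimil": i, u.
That node has 2 child edges.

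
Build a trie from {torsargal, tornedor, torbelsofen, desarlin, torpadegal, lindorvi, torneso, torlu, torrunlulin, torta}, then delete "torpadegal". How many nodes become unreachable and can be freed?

After clearing the end-marker at "torpadegal", prune upward until reaching a node still needed by another word.
The suffix "padegal" (7 nodes) is used only by "torpadegal"; the node for "tor" still has the child "s", so pruning stops there.
Nodes removed: 7

7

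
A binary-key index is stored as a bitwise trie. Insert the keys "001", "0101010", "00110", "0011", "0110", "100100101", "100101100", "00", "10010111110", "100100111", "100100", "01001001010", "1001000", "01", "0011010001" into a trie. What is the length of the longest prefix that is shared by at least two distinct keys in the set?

7

The deepest shared node is where two words last agree before diverging.
"100100101" and "100100111" agree on "1001001" (7 characters) before diverging; nothing deeper is shared.
Longest shared-prefix length: 7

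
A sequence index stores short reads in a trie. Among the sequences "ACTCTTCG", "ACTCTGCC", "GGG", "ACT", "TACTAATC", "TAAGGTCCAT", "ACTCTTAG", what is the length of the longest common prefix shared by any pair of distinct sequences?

6

Look for the deepest trie node that still has at least two words in its subtree.
e.g. "ACTCTTAG" and "ACTCTTCG" share the prefix "ACTCTT" of length 6; no pair shares a longer one.
Longest shared-prefix length: 6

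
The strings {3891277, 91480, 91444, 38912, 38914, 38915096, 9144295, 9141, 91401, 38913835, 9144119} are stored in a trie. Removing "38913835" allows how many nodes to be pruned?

A node on "38913835"'s path can go only if nothing else ends at it or branches off below it.
The suffix "3835" (4 nodes) is used only by "38913835"; the node for "3891" still has the child "2", so pruning stops there.
Nodes removed: 4

4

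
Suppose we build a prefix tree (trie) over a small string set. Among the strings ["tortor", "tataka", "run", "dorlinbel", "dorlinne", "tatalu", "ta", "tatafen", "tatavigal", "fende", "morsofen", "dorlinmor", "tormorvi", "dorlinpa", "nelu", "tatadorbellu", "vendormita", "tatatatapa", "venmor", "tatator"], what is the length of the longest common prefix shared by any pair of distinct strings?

Look for the deepest trie node that still has at least two words in its subtree.
"dorlinbel" and "dorlinmor" agree on "dorlin" (6 characters) before diverging; nothing deeper is shared.
Longest shared-prefix length: 6

6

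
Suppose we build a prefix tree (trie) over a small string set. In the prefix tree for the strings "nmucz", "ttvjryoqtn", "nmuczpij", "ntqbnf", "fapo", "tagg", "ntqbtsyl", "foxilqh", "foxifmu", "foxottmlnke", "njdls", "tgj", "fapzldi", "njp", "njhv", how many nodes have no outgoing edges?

14

A leaf is a node with no children — equivalently, the end of a word that is not a proper prefix of any other stored word.
Those words: "fapo", "fapzldi", "foxifmu", "foxilqh", "foxottmlnke", "njdls", "njhv", "njp", "nmuczpij", "ntqbnf", "ntqbtsyl", "tagg", "tgj", "ttvjryoqtn"
Leaf count: 14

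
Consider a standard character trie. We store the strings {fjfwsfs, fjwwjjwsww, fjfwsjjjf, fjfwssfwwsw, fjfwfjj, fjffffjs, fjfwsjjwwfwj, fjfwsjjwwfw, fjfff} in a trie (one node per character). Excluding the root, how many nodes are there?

38

Trie structure (* marks end of a word):
(root)
└─ f
   └─ j
      ├─ f
      │  ├─ f
      │  │  └─ f *
      │  │     └─ f
      │  │        └─ j
      │  │           └─ s *
      │  └─ w
      │     ├─ f
      │     │  └─ j
      │     │     └─ j *
      │     └─ s
      │        ├─ f
      │        │  └─ s *
      │        ├─ j
      │        │  └─ j
      │        │     ├─ j
      │        │     │  └─ f *
      │        │     └─ w
      │        │        └─ w
      │        │           └─ f
      │        │              └─ w *
      │        │                 └─ j *
      │        └─ s
      │           └─ f
      │              └─ w
      │                 └─ w
      │                    └─ s
      │                       └─ w *
      └─ w
         └─ w
            └─ j
               └─ j
                  └─ w
                     └─ s
                        └─ w
                           └─ w *
Counting every labelled node above: 38.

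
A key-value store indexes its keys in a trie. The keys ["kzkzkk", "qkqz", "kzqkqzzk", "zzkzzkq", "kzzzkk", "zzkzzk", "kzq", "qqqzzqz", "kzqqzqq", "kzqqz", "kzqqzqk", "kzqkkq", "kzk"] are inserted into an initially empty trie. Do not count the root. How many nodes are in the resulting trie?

Trace insertions, counting only characters that open a new branch:
  "kzkzkk" → 6 new (k, z, k, z, k, k)
  "qkqz" → 4 new (q, k, q, z)
  "kzqkqzzk" → prefix "kz" already present; 6 new (q, k, q, z, z, k)
  "zzkzzkq" → 7 new (z, z, k, z, z, k, q)
  "kzzzkk" → prefix "kz" already present; 4 new (z, z, k, k)
  "zzkzzk" → prefix "zzkzzk" already present; 0 new (none)
  "kzq" → prefix "kzq" already present; 0 new (none)
  "qqqzzqz" → prefix "q" already present; 6 new (q, q, z, z, q, z)
  "kzqqzqq" → prefix "kzq" already present; 4 new (q, z, q, q)
  "kzqqz" → prefix "kzqqz" already present; 0 new (none)
  "kzqqzqk" → prefix "kzqqzq" already present; 1 new (k)
  "kzqkkq" → prefix "kzqk" already present; 2 new (k, q)
  "kzk" → prefix "kzk" already present; 0 new (none)
Total nodes = 6 + 4 + 6 + 7 + 4 + 0 + 0 + 6 + 4 + 0 + 1 + 2 + 0 = 40

40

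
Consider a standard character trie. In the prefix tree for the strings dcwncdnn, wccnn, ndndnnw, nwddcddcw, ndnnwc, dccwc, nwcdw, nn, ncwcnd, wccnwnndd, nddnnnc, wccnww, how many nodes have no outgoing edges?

12

Leaves are exactly the stored words that no other stored word extends.
Those words: "dccwc", "dcwncdnn", "ncwcnd", "nddnnnc", "ndndnnw", "ndnnwc", "nn", "nwcdw", "nwddcddcw", "wccnn", "wccnwnndd", "wccnww"
Leaf count: 12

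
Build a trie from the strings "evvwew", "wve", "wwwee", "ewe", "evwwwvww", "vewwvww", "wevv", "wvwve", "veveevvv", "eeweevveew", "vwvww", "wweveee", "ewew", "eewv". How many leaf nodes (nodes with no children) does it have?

A leaf is a node with no children — equivalently, the end of a word that is not a proper prefix of any other stored word.
Those words: "eeweevveew", "eewv", "evvwew", "evwwwvww", "ewew", "veveevvv", "vewwvww", "vwvww", "wevv", "wve", "wvwve", "wweveee", "wwwee"
Leaf count: 13

13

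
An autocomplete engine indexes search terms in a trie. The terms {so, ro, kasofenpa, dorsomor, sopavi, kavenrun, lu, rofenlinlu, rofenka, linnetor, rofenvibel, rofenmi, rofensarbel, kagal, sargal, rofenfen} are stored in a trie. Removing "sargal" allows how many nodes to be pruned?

5

After clearing the end-marker at "sargal", prune upward until reaching a node still needed by another word.
The suffix "argal" (5 nodes) is used only by "sargal"; the node for "s" still has the child "o", so pruning stops there.
Nodes removed: 5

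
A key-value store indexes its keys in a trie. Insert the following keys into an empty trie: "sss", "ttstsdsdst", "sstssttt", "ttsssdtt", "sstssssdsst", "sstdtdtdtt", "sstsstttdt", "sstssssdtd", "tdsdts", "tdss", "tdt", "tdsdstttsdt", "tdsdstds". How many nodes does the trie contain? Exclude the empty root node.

Count nodes per top-level branch (shared prefixes stored once):
  's'-branch (sss, sstdtdtdtt, sstssssdsst, sstssssdtd, sstssttt, sstsstttdt): 26 nodes
  't'-branch (tdsdstds, tdsdstttsdt, tdsdts, tdss, tdt, ttsssdtt, ttstsdsdst): 31 nodes
Sum: 57

57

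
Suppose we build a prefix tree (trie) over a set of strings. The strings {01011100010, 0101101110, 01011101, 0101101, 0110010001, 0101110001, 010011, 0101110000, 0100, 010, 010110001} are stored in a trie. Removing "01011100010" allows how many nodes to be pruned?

1

Walk "01011100010" from the leaf back toward the root, removing each node that no remaining word uses.
The suffix "0" (1 node) is used only by "01011100010"; "0101110001" is itself a stored word, so pruning stops there.
Nodes removed: 1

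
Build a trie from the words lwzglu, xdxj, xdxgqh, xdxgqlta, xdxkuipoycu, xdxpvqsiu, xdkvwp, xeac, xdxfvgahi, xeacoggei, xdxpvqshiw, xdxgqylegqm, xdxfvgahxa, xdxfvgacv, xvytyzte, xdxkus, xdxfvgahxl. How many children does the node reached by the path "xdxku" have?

2

Walk "xdxku" from the root, arriving at one node.
Characters that immediately follow "xdxku" among the stored strings: {i, s}.
That node has 2 child edges.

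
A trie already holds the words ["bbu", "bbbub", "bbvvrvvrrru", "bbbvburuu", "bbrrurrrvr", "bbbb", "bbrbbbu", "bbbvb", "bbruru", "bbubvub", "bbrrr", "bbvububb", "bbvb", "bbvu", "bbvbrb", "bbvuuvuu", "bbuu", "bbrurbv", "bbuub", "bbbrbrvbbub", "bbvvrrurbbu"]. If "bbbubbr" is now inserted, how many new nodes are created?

2

The longest prefix of "bbbubbr" already in the trie is "bbbub" (length 5).
New nodes needed: |"bbbubbr"| − 5 = 7 − 5 = 2.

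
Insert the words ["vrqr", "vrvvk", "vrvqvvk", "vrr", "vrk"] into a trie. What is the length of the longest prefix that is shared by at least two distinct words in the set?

3

Equivalently: take the maximum, over all pairs, of their longest common prefix length.
e.g. "vrvqvvk" and "vrvvk" share the prefix "vrv" of length 3; no pair shares a longer one.
Longest shared-prefix length: 3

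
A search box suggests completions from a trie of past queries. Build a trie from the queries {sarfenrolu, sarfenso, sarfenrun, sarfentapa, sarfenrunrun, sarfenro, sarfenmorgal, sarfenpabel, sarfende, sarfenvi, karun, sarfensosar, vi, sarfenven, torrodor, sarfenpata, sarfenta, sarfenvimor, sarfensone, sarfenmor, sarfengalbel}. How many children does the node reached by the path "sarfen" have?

8

Follow the path "sarfen" to its node, then look at its outgoing edges.
Characters that immediately follow "sarfen" among the stored strings: {d, g, m, p, r, s, t, v}.
That node has 8 child edges.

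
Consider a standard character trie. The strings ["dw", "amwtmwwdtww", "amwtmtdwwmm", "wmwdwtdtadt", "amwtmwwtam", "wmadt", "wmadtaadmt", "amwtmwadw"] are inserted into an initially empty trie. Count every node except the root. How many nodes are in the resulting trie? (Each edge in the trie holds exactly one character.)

Insert word by word; a character creates a node only if that edge doesn't already exist:
  "dw" → 2 new (d, w)
  "amwtmwwdtww" → 11 new (a, m, w, t, m, w, w, d, t, w, w)
  "amwtmtdwwmm" → prefix "amwtm" already present; 6 new (t, d, w, w, m, m)
  "wmwdwtdtadt" → 11 new (w, m, w, d, w, t, d, t, a, d, t)
  "amwtmwwtam" → prefix "amwtmww" already present; 3 new (t, a, m)
  "wmadt" → prefix "wm" already present; 3 new (a, d, t)
  "wmadtaadmt" → prefix "wmadt" already present; 5 new (a, a, d, m, t)
  "amwtmwadw" → prefix "amwtmw" already present; 3 new (a, d, w)
Total nodes = 2 + 11 + 6 + 11 + 3 + 3 + 5 + 3 = 44

44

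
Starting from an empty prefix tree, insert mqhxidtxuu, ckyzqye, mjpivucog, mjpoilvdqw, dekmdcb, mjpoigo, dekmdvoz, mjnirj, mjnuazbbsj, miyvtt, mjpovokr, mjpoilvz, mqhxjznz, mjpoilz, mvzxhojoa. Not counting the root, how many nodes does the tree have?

Count nodes per top-level branch (shared prefixes stored once):
  'c'-branch (ckyzqye): 7 nodes
  'd'-branch (dekmdcb, dekmdvoz): 10 nodes
  'm'-branch (miyvtt, mjnirj, mjnuazbbsj, mjpivucog, mjpoigo, mjpoilvdqw, mjpoilvz, mjpoilz, mjpovokr, mqhxidtxuu, mqhxjznz, mvzxhojoa): 61 nodes
Sum: 78

78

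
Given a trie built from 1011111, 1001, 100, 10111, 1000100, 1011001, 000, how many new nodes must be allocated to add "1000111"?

Walking "1000111" from the root, the first 5 characters ("10001") follow existing edges; "1" is the first miss.
Each of the 2 remaining characters creates one node.

2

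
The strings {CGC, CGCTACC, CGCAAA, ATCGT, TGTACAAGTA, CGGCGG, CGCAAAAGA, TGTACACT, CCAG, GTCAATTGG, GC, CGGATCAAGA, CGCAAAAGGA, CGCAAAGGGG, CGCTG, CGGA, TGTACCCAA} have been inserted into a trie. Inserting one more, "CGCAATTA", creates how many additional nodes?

3

Walking "CGCAATTA" from the root, the first 5 characters ("CGCAA") follow existing edges; "T" is the first miss.
So 8 − 5 = 3 new nodes.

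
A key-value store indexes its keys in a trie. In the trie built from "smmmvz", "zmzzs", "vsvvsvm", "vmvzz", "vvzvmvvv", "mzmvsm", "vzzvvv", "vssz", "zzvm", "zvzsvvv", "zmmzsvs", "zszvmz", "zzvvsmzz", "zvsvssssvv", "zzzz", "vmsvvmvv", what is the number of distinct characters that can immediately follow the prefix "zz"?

Walk "zz" from the root, arriving at one node.
Distinct next characters after "zz": v, z.
That node has 2 child edges.

2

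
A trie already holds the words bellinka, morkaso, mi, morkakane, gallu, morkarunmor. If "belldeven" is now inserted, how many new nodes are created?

Walking "belldeven" from the root, the first 4 characters ("bell") follow existing edges; "d" is the first miss.
Each of the 5 remaining characters creates one node.

5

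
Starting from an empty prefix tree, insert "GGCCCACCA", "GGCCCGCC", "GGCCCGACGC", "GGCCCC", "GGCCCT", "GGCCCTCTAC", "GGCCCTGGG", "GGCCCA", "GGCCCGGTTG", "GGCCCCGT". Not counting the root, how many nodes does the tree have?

31

Trie structure (* marks end of a word):
(root)
└─ G
   └─ G
      └─ C
         └─ C
            └─ C
               ├─ A *
               │  └─ C
               │     └─ C
               │        └─ A *
               ├─ C *
               │  └─ G
               │     └─ T *
               ├─ G
               │  ├─ A
               │  │  └─ C
               │  │     └─ G
               │  │        └─ C *
               │  ├─ C
               │  │  └─ C *
               │  └─ G
               │     └─ T
               │        └─ T
               │           └─ G *
               └─ T *
                  ├─ C
                  │  └─ T
                  │     └─ A
                  │        └─ C *
                  └─ G
                     └─ G
                        └─ G *
Counting every labelled node above: 31.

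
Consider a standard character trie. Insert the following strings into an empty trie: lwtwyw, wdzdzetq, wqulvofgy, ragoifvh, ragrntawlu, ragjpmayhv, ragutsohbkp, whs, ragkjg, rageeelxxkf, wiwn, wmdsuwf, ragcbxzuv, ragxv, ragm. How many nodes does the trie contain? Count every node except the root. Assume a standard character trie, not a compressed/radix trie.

83

For each word, the new-node count is its length minus the longest prefix already in the trie:
  "lwtwyw" → 6 new (l, w, t, w, y, w)
  "wdzdzetq" → 8 new (w, d, z, d, z, e, t, q)
  "wqulvofgy" → prefix "w" already present; 8 new (q, u, l, v, o, f, g, y)
  "ragoifvh" → 8 new (r, a, g, o, i, f, v, h)
  "ragrntawlu" → prefix "rag" already present; 7 new (r, n, t, a, w, l, u)
  "ragjpmayhv" → prefix "rag" already present; 7 new (j, p, m, a, y, h, v)
  "ragutsohbkp" → prefix "rag" already present; 8 new (u, t, s, o, h, b, k, p)
  "whs" → prefix "w" already present; 2 new (h, s)
  "ragkjg" → prefix "rag" already present; 3 new (k, j, g)
  "rageeelxxkf" → prefix "rag" already present; 8 new (e, e, e, l, x, x, k, f)
  "wiwn" → prefix "w" already present; 3 new (i, w, n)
  "wmdsuwf" → prefix "w" already present; 6 new (m, d, s, u, w, f)
  "ragcbxzuv" → prefix "rag" already present; 6 new (c, b, x, z, u, v)
  "ragxv" → prefix "rag" already present; 2 new (x, v)
  "ragm" → prefix "rag" already present; 1 new (m)
Total nodes = 6 + 8 + 8 + 8 + 7 + 7 + 8 + 2 + 3 + 8 + 3 + 6 + 6 + 2 + 1 = 83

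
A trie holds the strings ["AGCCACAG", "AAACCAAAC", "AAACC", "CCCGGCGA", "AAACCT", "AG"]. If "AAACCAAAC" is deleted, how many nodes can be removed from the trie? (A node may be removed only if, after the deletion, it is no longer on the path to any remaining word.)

Walk "AAACCAAAC" from the leaf back toward the root, removing each node that no remaining word uses.
The suffix "AAAC" (4 nodes) is used only by "AAACCAAAC"; the node for "AAACC" still has the child "T", so pruning stops there.
Nodes removed: 4

4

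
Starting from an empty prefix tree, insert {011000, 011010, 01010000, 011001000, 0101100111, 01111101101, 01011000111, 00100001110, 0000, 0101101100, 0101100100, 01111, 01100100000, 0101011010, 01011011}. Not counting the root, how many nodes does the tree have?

61

Trace insertions, counting only characters that open a new branch:
  "011000" → 6 new (0, 1, 1, 0, 0, 0)
  "011010" → prefix "0110" already present; 2 new (1, 0)
  "01010000" → prefix "01" already present; 6 new (0, 1, 0, 0, 0, 0)
  "011001000" → prefix "01100" already present; 4 new (1, 0, 0, 0)
  "0101100111" → prefix "0101" already present; 6 new (1, 0, 0, 1, 1, 1)
  "01111101101" → prefix "011" already present; 8 new (1, 1, 1, 0, 1, 1, 0, 1)
  "01011000111" → prefix "0101100" already present; 4 new (0, 1, 1, 1)
  "00100001110" → prefix "0" already present; 10 new (0, 1, 0, 0, 0, 0, 1, 1, 1, 0)
  "0000" → prefix "00" already present; 2 new (0, 0)
  "0101101100" → prefix "010110" already present; 4 new (1, 1, 0, 0)
  "0101100100" → prefix "01011001" already present; 2 new (0, 0)
  "01111" → prefix "01111" already present; 0 new (none)
  "01100100000" → prefix "011001000" already present; 2 new (0, 0)
  "0101011010" → prefix "01010" already present; 5 new (1, 1, 0, 1, 0)
  "01011011" → prefix "01011011" already present; 0 new (none)
Total nodes = 6 + 2 + 6 + 4 + 6 + 8 + 4 + 10 + 2 + 4 + 2 + 0 + 2 + 5 + 0 = 61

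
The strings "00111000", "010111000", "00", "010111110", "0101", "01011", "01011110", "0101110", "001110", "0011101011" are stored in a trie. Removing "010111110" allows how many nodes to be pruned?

Walk "010111110" from the leaf back toward the root, removing each node that no remaining word uses.
The suffix "10" (2 nodes) is used only by "010111110"; the node for "0101111" still has the child "0", so pruning stops there.
Nodes removed: 2

2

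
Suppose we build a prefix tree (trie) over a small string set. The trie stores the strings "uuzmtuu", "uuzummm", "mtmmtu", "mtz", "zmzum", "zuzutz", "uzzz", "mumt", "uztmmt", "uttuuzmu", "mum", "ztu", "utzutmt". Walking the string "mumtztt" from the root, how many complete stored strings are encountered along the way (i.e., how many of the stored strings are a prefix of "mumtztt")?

Walk "mumtztt" from the root; an end-of-word marker is hit whenever a stored word is a prefix of "mumtztt".
Prefixes of the query that are stored words: "mum", "mumt"
Count: 2

2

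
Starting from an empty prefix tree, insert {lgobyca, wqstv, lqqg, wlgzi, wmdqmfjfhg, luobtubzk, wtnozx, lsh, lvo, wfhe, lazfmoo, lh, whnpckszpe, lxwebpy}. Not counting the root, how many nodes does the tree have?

Insert word by word; a character creates a node only if that edge doesn't already exist:
  "lgobyca" → 7 new (l, g, o, b, y, c, a)
  "wqstv" → 5 new (w, q, s, t, v)
  "lqqg" → prefix "l" already present; 3 new (q, q, g)
  "wlgzi" → prefix "w" already present; 4 new (l, g, z, i)
  "wmdqmfjfhg" → prefix "w" already present; 9 new (m, d, q, m, f, j, f, h, g)
  "luobtubzk" → prefix "l" already present; 8 new (u, o, b, t, u, b, z, k)
  "wtnozx" → prefix "w" already present; 5 new (t, n, o, z, x)
  "lsh" → prefix "l" already present; 2 new (s, h)
  "lvo" → prefix "l" already present; 2 new (v, o)
  "wfhe" → prefix "w" already present; 3 new (f, h, e)
  "lazfmoo" → prefix "l" already present; 6 new (a, z, f, m, o, o)
  "lh" → prefix "l" already present; 1 new (h)
  "whnpckszpe" → prefix "w" already present; 9 new (h, n, p, c, k, s, z, p, e)
  "lxwebpy" → prefix "l" already present; 6 new (x, w, e, b, p, y)
Total nodes = 7 + 5 + 3 + 4 + 9 + 8 + 5 + 2 + 2 + 3 + 6 + 1 + 9 + 6 = 70

70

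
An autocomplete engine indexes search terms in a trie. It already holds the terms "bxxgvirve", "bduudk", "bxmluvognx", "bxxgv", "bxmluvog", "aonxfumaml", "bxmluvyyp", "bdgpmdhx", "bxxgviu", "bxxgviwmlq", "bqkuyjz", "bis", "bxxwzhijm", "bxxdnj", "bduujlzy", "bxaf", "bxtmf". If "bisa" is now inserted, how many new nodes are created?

Walking "bisa" from the root, the first 3 characters ("bis") follow existing edges; "a" is the first miss.
So 4 − 3 = 1 new nodes.

1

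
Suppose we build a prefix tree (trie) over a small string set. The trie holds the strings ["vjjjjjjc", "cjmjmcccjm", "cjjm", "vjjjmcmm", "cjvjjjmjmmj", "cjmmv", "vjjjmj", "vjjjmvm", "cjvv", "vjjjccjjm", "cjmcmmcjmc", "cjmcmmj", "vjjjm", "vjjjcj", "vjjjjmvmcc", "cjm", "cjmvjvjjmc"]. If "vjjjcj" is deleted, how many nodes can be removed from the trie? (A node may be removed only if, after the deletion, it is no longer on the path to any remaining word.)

After clearing the end-marker at "vjjjcj", prune upward until reaching a node still needed by another word.
The suffix "j" (1 node) is used only by "vjjjcj"; the node for "vjjjc" still has the child "c", so pruning stops there.
Nodes removed: 1

1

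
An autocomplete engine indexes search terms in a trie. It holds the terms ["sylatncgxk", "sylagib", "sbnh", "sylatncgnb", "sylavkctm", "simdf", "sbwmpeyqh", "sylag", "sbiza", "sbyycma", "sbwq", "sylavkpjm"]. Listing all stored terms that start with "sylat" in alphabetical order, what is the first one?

sylatncgnb

Filter for "sylat…" and sort: "sylatncgnb", "sylatncgxk"
The 1st is sylatncgnb.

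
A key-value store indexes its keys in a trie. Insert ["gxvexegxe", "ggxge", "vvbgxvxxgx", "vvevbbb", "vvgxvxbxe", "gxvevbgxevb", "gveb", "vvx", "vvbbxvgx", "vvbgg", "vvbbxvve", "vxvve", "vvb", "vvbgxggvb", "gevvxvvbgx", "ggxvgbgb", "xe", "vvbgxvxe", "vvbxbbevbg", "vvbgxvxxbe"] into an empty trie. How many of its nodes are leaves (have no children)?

19

A leaf is a node with no children — equivalently, the end of a word that is not a proper prefix of any other stored word.
Those words: "gevvxvvbgx", "ggxge", "ggxvgbgb", "gveb", "gxvevbgxevb", "gxvexegxe", "vvbbxvgx", "vvbbxvve", "vvbgg", "vvbgxggvb", "vvbgxvxe", "vvbgxvxxbe", "vvbgxvxxgx", "vvbxbbevbg", "vvevbbb", "vvgxvxbxe", "vvx", "vxvve", "xe"
Leaf count: 19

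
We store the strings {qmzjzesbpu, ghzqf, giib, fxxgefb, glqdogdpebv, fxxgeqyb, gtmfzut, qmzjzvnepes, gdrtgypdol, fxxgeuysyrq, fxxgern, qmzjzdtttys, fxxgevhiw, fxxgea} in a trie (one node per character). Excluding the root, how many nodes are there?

Count nodes per top-level branch (shared prefixes stored once):
  'f'-branch (fxxgea, fxxgefb, fxxgeqyb, fxxgern, fxxgeuysyrq, fxxgevhiw): 23 nodes
  'g'-branch (gdrtgypdol, ghzqf, giib, glqdogdpebv, gtmfzut): 33 nodes
  'q'-branch (qmzjzdtttys, qmzjzesbpu, qmzjzvnepes): 22 nodes
Sum: 78

78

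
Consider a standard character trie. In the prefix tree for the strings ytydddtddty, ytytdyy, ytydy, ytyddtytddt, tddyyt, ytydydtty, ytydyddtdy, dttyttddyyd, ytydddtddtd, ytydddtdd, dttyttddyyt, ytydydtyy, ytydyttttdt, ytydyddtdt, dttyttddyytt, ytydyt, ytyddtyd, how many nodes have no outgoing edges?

13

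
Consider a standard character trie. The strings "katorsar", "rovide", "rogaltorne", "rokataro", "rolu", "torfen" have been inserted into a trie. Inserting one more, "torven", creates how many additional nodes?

3

Walking "torven" from the root, the first 3 characters ("tor") follow existing edges; "v" is the first miss.
New nodes needed: |"torven"| − 3 = 6 − 3 = 3.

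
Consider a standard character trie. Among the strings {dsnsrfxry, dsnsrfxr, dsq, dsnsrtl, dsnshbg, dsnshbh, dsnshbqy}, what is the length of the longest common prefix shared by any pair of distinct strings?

8

Equivalently: take the maximum, over all pairs, of their longest common prefix length.
e.g. "dsnsrfxr" and "dsnsrfxry" share the prefix "dsnsrfxr" of length 8; no pair shares a longer one.
Longest shared-prefix length: 8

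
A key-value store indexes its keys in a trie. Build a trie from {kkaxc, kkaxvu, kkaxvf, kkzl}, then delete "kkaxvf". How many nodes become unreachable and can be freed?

A node on "kkaxvf"'s path can go only if nothing else ends at it or branches off below it.
The suffix "f" (1 node) is used only by "kkaxvf"; the node for "kkaxv" still has the child "u", so pruning stops there.
Nodes removed: 1

1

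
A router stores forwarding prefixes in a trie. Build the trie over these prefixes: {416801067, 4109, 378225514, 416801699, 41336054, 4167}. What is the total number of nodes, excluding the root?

30

Trie structure (* marks end of a word):
(root)
├─ 3
│  └─ 7
│     └─ 8
│        └─ 2
│           └─ 2
│              └─ 5
│                 └─ 5
│                    └─ 1
│                       └─ 4 *
└─ 4
   └─ 1
      ├─ 0
      │  └─ 9 *
      ├─ 3
      │  └─ 3
      │     └─ 6
      │        └─ 0
      │           └─ 5
      │              └─ 4 *
      └─ 6
         ├─ 7 *
         └─ 8
            └─ 0
               └─ 1
                  ├─ 0
                  │  └─ 6
                  │     └─ 7 *
                  └─ 6
                     └─ 9
                        └─ 9 *
Counting every labelled node above: 30.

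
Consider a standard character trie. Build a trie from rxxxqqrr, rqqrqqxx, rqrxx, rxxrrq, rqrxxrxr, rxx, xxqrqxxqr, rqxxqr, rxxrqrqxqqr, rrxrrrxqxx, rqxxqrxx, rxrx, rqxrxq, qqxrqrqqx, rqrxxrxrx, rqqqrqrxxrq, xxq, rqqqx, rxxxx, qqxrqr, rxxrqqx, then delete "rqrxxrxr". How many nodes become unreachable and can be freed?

0

Walk "rqrxxrxr" from the leaf back toward the root, removing each node that no remaining word uses.
Every node on "rqrxxrxr" is still needed (e.g. by "rqrxxrxrx"), so nothing is freed.
Nodes removed: 0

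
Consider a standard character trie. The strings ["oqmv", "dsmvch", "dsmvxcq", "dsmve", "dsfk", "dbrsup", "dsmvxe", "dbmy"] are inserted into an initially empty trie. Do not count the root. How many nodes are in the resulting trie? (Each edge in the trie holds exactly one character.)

Trace insertions, counting only characters that open a new branch:
  "oqmv" → 4 new (o, q, m, v)
  "dsmvch" → 6 new (d, s, m, v, c, h)
  "dsmvxcq" → prefix "dsmv" already present; 3 new (x, c, q)
  "dsmve" → prefix "dsmv" already present; 1 new (e)
  "dsfk" → prefix "ds" already present; 2 new (f, k)
  "dbrsup" → prefix "d" already present; 5 new (b, r, s, u, p)
  "dsmvxe" → prefix "dsmvx" already present; 1 new (e)
  "dbmy" → prefix "db" already present; 2 new (m, y)
Total nodes = 4 + 6 + 3 + 1 + 2 + 5 + 1 + 2 = 24

24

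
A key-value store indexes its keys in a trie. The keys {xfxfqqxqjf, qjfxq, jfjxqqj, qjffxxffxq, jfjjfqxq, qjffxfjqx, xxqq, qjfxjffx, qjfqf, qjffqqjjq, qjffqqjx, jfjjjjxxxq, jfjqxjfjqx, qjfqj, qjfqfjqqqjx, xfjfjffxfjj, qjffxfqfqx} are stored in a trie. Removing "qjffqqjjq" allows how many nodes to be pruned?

After clearing the end-marker at "qjffqqjjq", prune upward until reaching a node still needed by another word.
The suffix "jq" (2 nodes) is used only by "qjffqqjjq"; the node for "qjffqqj" still has the child "x", so pruning stops there.
Nodes removed: 2

2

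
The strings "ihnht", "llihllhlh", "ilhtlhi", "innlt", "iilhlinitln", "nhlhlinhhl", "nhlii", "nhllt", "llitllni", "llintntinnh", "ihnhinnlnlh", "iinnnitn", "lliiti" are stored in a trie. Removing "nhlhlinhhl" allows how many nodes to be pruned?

A node on "nhlhlinhhl"'s path can go only if nothing else ends at it or branches off below it.
The suffix "hlinhhl" (7 nodes) is used only by "nhlhlinhhl"; the node for "nhl" still has the child "i", so pruning stops there.
Nodes removed: 7

7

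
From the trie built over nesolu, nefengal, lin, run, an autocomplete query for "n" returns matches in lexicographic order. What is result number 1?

nefengal

Filter for "n…" and sort: "nefengal", "nesolu"
The 1st is nefengal.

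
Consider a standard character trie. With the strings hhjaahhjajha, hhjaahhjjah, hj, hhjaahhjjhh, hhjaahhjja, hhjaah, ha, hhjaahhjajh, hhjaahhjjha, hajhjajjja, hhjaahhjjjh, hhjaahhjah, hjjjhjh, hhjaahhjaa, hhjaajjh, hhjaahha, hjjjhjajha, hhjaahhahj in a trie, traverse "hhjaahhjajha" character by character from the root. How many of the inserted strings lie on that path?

3

Traverse "hhjaahhjajha" character by character; count nodes along the way that are marked as word ends.
Prefixes of the query that are stored words: "hhjaah", "hhjaahhjajh", "hhjaahhjajha"
Count: 3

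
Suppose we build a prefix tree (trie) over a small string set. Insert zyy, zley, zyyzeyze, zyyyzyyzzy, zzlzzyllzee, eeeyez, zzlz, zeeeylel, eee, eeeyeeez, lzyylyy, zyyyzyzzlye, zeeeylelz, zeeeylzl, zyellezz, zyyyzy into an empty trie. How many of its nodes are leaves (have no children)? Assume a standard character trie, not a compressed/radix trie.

Leaves are exactly the stored words that no other stored word extends.
Those words: "eeeyeeez", "eeeyez", "lzyylyy", "zeeeylelz", "zeeeylzl", "zley", "zyellezz", "zyyyzyyzzy", "zyyyzyzzlye", "zyyzeyze", "zzlzzyllzee"
Leaf count: 11

11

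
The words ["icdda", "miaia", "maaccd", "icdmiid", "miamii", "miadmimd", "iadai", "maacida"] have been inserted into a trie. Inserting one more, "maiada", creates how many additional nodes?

4

The longest prefix of "maiada" already in the trie is "ma" (length 2).
Each of the 4 remaining characters creates one node.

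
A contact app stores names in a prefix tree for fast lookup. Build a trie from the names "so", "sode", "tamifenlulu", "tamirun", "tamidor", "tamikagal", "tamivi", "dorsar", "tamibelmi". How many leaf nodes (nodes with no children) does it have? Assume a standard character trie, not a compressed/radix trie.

8

A leaf is a node with no children — equivalently, the end of a word that is not a proper prefix of any other stored word.
Those words: "dorsar", "sode", "tamibelmi", "tamidor", "tamifenlulu", "tamikagal", "tamirun", "tamivi"
Leaf count: 8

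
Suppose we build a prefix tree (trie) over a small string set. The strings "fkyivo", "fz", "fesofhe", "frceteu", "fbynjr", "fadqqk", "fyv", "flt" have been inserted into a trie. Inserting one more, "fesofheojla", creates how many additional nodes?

Walking "fesofheojla" from the root, the first 7 characters ("fesofhe") follow existing edges; "o" is the first miss.
So 11 − 7 = 4 new nodes.

4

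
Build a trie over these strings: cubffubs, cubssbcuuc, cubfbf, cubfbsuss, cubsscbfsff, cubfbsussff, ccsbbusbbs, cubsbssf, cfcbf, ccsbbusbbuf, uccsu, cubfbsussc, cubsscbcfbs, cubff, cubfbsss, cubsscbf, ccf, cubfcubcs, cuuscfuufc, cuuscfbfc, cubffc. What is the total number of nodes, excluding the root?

78

Insert word by word; a character creates a node only if that edge doesn't already exist:
  "cubffubs" → 8 new (c, u, b, f, f, u, b, s)
  "cubssbcuuc" → prefix "cub" already present; 7 new (s, s, b, c, u, u, c)
  "cubfbf" → prefix "cubf" already present; 2 new (b, f)
  "cubfbsuss" → prefix "cubfb" already present; 4 new (s, u, s, s)
  "cubsscbfsff" → prefix "cubss" already present; 6 new (c, b, f, s, f, f)
  "cubfbsussff" → prefix "cubfbsuss" already present; 2 new (f, f)
  "ccsbbusbbs" → prefix "c" already present; 9 new (c, s, b, b, u, s, b, b, s)
  "cubsbssf" → prefix "cubs" already present; 4 new (b, s, s, f)
  "cfcbf" → prefix "c" already present; 4 new (f, c, b, f)
  "ccsbbusbbuf" → prefix "ccsbbusbb" already present; 2 new (u, f)
  "uccsu" → 5 new (u, c, c, s, u)
  "cubfbsussc" → prefix "cubfbsuss" already present; 1 new (c)
  "cubsscbcfbs" → prefix "cubsscb" already present; 4 new (c, f, b, s)
  "cubff" → prefix "cubff" already present; 0 new (none)
  "cubfbsss" → prefix "cubfbs" already present; 2 new (s, s)
  "cubsscbf" → prefix "cubsscbf" already present; 0 new (none)
  "ccf" → prefix "cc" already present; 1 new (f)
  "cubfcubcs" → prefix "cubf" already present; 5 new (c, u, b, c, s)
  "cuuscfuufc" → prefix "cu" already present; 8 new (u, s, c, f, u, u, f, c)
  "cuuscfbfc" → prefix "cuuscf" already present; 3 new (b, f, c)
  "cubffc" → prefix "cubff" already present; 1 new (c)
Total nodes = 8 + 7 + 2 + 4 + 6 + 2 + 9 + 4 + 4 + 2 + 5 + 1 + 4 + 0 + 2 + 0 + 1 + 5 + 8 + 3 + 1 = 78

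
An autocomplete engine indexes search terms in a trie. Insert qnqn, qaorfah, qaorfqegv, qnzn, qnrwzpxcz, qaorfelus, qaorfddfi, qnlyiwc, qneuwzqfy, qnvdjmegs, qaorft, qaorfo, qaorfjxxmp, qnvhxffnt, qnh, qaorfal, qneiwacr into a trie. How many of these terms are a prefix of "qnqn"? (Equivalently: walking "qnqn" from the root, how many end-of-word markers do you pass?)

1

Traverse "qnqn" character by character; count nodes along the way that are marked as word ends.
Prefixes of the query that are stored words: "qnqn"
Count: 1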